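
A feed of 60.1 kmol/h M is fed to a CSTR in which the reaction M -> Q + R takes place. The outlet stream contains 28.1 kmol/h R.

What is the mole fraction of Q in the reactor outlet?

For R: n = n₀ + 1ξ → 28.1 = 0 + 1ξ, giving ξ = 28.1 kmol/h.
Outlet amounts (n = n₀ + ν ξ):
  M: 60.1 − 1(28.1) = 32
  Q: 0 + 1(28.1) = 28.1
  R: 0 + 1(28.1) = 28.1
Total out = 88.2 kmol/h; y_Q = 28.1 / 88.2 = 0.3186.

0.319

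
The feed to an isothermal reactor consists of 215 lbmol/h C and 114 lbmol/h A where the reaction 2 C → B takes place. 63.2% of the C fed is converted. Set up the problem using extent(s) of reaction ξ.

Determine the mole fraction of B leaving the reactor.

C reacted = 0.632 × 215 = 135.9 lbmol/h; ν_C = −2, so ξ = 135.9/2 = 67.94 lbmol/h.
Outlet amounts (n = n₀ + ν ξ):
  C: 215 − 2(67.94) = 79.12
  B: 0 + 1(67.94) = 67.94
  A: 114 (inert)
Total out = 261.1 lbmol/h; y_B = 67.94 / 261.1 = 0.2602.

0.26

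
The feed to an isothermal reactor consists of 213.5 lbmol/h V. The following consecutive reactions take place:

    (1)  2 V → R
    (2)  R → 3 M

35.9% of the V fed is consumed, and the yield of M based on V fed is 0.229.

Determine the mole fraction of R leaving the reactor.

Conversion of V: V consumed = 2ξ₁ = 0.359 × 213.5 → ξ₁ = 38.32 lbmol/h.
Yield of M: 3ξ₂ / 213.5 = 0.229 → ξ₂ = 16.3 lbmol/h.
Outlet amounts (n = n₀ + Σ ν·ξ):
  V: 213.5 − 2(38.32) = 136.9
  R: 0 + 1(38.32) − 1(16.3) = 22.03
  M: 0 + 3(16.3) = 48.89
Total out = 207.8 lbmol/h; y_R = 22.03 / 207.8 = 0.106.

0.106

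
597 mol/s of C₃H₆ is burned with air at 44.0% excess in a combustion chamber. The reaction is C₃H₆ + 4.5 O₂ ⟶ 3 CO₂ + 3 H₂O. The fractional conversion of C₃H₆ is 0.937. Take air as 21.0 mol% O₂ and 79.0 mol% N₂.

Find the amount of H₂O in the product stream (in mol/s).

Stoichiometric O₂ = 4.5 × 597 = 2686 mol/s; O₂ fed = 2686 × 1.440 = 3869 mol/s.
N₂ fed = 3869 × 79/21 = 14550 mol/s.
Fuel reacted = 0.937 × 597 → ξ = 559.4 mol/s.
Outlet (n = n₀ + ν ξ):
  C₃H₆: 597 − 1(559.4) = 37.61
  O₂: 3869 − 4.5(559.4) = 1351
  N₂: 14550 (inert)
  CO₂: 0 + 3(559.4) = 1678
  H₂O: 0 + 3(559.4) = 1678

1680 mol/s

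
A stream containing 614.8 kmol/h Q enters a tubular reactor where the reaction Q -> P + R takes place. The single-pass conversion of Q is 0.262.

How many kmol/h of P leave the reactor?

161 kmol/h

Q reacted = 0.262 × 614.8 = 161.1 kmol/h; ν_Q = −1, so ξ = 161.1/1 = 161.1 kmol/h.
Outlet amounts (n = n₀ + ν ξ):
  Q: 614.8 − 1(161.1) = 453.7
  P: 0 + 1(161.1) = 161.1
  R: 0 + 1(161.1) = 161.1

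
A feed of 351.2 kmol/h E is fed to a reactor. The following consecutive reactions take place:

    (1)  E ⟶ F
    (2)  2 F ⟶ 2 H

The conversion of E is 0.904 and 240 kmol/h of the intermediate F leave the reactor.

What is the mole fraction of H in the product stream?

0.221

Conversion of E: E consumed = 1ξ₁ = 0.904 × 351.2 → ξ₁ = 317.5 kmol/h.
F balance: n_F = 0 + 1ξ₁ − 2ξ₂ = 240 → ξ₂ = (1·317.5 − 240)/2 = 38.74 kmol/h.
Outlet amounts (n = n₀ + Σ ν·ξ):
  E: 351.2 − 1(317.5) = 33.72
  F: 0 + 1(317.5) − 2(38.74) = 240
  H: 0 + 2(38.74) = 77.48
Total out = 351.2 kmol/h; y_H = 77.48 / 351.2 = 0.2206.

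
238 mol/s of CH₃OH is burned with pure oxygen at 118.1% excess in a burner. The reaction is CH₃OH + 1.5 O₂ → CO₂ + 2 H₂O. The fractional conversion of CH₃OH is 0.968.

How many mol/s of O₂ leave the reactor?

Stoichiometric O₂ = 1.5 × 238 = 357 mol/s; O₂ fed = 357 × 2.181 = 778.6 mol/s.
Fuel reacted = 0.968 × 238 → ξ = 230.4 mol/s.
Outlet (n = n₀ + ν ξ):
  CH₃OH: 238 − 1(230.4) = 7.616
  O₂: 778.6 − 1.5(230.4) = 433
  CO₂: 0 + 1(230.4) = 230.4
  H₂O: 0 + 2(230.4) = 460.8

433 mol/s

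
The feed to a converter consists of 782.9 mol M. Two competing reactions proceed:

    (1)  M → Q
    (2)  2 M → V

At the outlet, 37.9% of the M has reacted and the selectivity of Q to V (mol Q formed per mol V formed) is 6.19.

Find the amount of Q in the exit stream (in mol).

224 mol

Conversion of M: M consumed = 0.379 × 782.9 = 296.7 mol = 1ξ₁ + 2ξ₂.
Selectivity: 1ξ₁ / (1ξ₂) = 6.19 → ξ₁ = 6.19 ξ₂.
Substitute: (1·6.19 + 2) ξ₂ = 296.7 → ξ₂ = 36.23 mol, ξ₁ = 224.3 mol.
Outlet amounts (n = n₀ + Σ ν·ξ):
  M: 782.9 − 1(224.3) − 2(36.23) = 486.2
  Q: 0 + 1(224.3) = 224.3
  V: 0 + 1(36.23) = 36.23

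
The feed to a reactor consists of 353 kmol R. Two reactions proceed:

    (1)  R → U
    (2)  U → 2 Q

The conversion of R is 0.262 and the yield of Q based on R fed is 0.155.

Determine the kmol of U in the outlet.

Conversion of R: R consumed = 1ξ₁ = 0.262 × 353 → ξ₁ = 92.49 kmol.
Yield of Q: 2ξ₂ / 353 = 0.155 → ξ₂ = 27.36 kmol.
Outlet amounts (n = n₀ + Σ ν·ξ):
  R: 353 − 1(92.49) = 260.5
  U: 0 + 1(92.49) − 1(27.36) = 65.13
  Q: 0 + 2(27.36) = 54.71

65.1 kmol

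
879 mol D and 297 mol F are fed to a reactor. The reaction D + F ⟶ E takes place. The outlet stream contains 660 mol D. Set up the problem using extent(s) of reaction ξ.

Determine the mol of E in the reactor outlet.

219 mol

For D: n = n₀ − 1ξ → 660 = 879 − 1ξ, giving ξ = 219 mol.
Outlet amounts (n = n₀ + ν ξ):
  D: 879 − 1(219) = 660
  F: 297 − 1(219) = 78
  E: 0 + 1(219) = 219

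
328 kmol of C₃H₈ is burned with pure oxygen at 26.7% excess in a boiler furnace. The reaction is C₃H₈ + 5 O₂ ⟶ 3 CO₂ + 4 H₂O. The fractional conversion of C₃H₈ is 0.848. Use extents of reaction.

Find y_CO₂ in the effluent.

0.311

Stoichiometric O₂ = 5 × 328 = 1640 kmol; O₂ fed = 1640 × 1.267 = 2078 kmol.
Fuel reacted = 0.848 × 328 → ξ = 278.1 kmol.
Outlet (n = n₀ + ν ξ):
  C₃H₈: 328 − 1(278.1) = 49.86
  O₂: 2078 − 5(278.1) = 687.2
  CO₂: 0 + 3(278.1) = 834.4
  H₂O: 0 + 4(278.1) = 1113
Total out = 2684 kmol; y_CO₂ = 834.4 / 2684 = 0.3109.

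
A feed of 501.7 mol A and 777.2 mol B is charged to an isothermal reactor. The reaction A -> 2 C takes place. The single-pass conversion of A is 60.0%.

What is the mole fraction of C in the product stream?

0.381

A reacted = 0.6 × 501.7 = 301 mol; ν_A = −1, so ξ = 301/1 = 301 mol.
Outlet amounts (n = n₀ + ν ξ):
  A: 501.7 − 1(301) = 200.7
  C: 0 + 2(301) = 602
  B: 777.2 (inert)
Total out = 1580 mol; y_C = 602 / 1580 = 0.3811.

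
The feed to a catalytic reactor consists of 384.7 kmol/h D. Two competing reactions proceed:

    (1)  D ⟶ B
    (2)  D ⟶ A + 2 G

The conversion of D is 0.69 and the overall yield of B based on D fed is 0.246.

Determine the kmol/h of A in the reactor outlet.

Yield of B: 1ξ₁ / 384.7 = 0.246 → ξ₁ = 94.64 kmol/h.
Conversion of D: 1ξ₁ + 1ξ₂ = 0.69 × 384.7 = 265.4 → ξ₂ = 170.8 kmol/h.
Outlet amounts (n = n₀ + Σ ν·ξ):
  D: 384.7 − 1(94.64) − 1(170.8) = 119.3
  B: 0 + 1(94.64) = 94.64
  A: 0 + 1(170.8) = 170.8
  G: 0 + 2(170.8) = 341.6

171 kmol/h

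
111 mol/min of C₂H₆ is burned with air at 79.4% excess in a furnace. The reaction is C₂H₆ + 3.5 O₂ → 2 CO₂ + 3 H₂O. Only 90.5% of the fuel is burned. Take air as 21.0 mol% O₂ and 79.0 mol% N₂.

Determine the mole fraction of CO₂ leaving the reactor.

Stoichiometric O₂ = 3.5 × 111 = 388.5 mol/min; O₂ fed = 388.5 × 1.794 = 697 mol/min.
N₂ fed = 697 × 79/21 = 2622 mol/min.
Fuel reacted = 0.905 × 111 → ξ = 100.5 mol/min.
Outlet (n = n₀ + ν ξ):
  C₂H₆: 111 − 1(100.5) = 10.55
  O₂: 697 − 3.5(100.5) = 345.4
  N₂: 2622 (inert)
  CO₂: 0 + 2(100.5) = 200.9
  H₂O: 0 + 3(100.5) = 301.4
Total out = 3480 mol/min; y_CO₂ = 200.9 / 3480 = 0.05773.

0.0577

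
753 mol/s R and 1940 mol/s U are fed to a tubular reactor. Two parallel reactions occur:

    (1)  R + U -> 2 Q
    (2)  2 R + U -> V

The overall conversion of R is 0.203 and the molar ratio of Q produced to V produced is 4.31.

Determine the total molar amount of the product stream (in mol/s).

Conversion of R: R consumed = 0.203 × 753 = 152.9 mol/s = 1ξ₁ + 2ξ₂.
Selectivity: 2ξ₁ / (1ξ₂) = 4.31 → ξ₁ = 2.155 ξ₂.
Substitute: (1·2.155 + 2) ξ₂ = 152.9 → ξ₂ = 36.79 mol/s, ξ₁ = 79.28 mol/s.
Outlet amounts (n = n₀ + Σ ν·ξ):
  R: 753 − 1(79.28) − 2(36.79) = 600.1
  U: 1940 − 1(79.28) − 1(36.79) = 1824
  Q: 0 + 2(79.28) = 158.6
  V: 0 + 1(36.79) = 36.79
Total out = 600.1 + 1824 + 158.6 + 36.79 = 2619 mol/s.

2620 mol/s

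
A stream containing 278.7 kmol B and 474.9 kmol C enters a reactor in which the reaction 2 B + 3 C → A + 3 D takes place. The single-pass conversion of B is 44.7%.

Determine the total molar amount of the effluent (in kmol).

691 kmol

B reacted = 0.447 × 278.7 = 124.6 kmol; ν_B = −2, so ξ = 124.6/2 = 62.29 kmol.
Outlet amounts (n = n₀ + ν ξ):
  B: 278.7 − 2(62.29) = 154.1
  C: 474.9 − 3(62.29) = 288
  A: 0 + 1(62.29) = 62.29
  D: 0 + 3(62.29) = 186.9
Total out = 154.1 + 288 + 62.29 + 186.9 = 691.3 kmol.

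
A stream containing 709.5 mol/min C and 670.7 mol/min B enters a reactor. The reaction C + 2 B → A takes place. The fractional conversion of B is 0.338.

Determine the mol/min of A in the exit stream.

B reacted = 0.338 × 670.7 = 226.7 mol/min; ν_B = −2, so ξ = 226.7/2 = 113.3 mol/min.
Outlet amounts (n = n₀ + ν ξ):
  C: 709.5 − 1(113.3) = 596.2
  B: 670.7 − 2(113.3) = 444
  A: 0 + 1(113.3) = 113.3

113 mol/min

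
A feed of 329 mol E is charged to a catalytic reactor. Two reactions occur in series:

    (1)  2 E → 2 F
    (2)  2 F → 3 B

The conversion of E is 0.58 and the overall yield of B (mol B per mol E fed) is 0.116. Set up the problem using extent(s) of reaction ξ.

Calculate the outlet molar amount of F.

Conversion of E: E consumed = 2ξ₁ = 0.58 × 329 → ξ₁ = 95.41 mol.
Yield of B: 3ξ₂ / 329 = 0.116 → ξ₂ = 12.72 mol.
Outlet amounts (n = n₀ + Σ ν·ξ):
  E: 329 − 2(95.41) = 138.2
  F: 0 + 2(95.41) − 2(12.72) = 165.4
  B: 0 + 3(12.72) = 38.16

165 mol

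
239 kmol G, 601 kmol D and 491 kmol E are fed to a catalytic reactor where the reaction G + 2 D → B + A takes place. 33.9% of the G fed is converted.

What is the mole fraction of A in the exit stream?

0.0648

G reacted = 0.339 × 239 = 81.02 kmol; ν_G = −1, so ξ = 81.02/1 = 81.02 kmol.
Outlet amounts (n = n₀ + ν ξ):
  G: 239 − 1(81.02) = 158
  D: 601 − 2(81.02) = 439
  B: 0 + 1(81.02) = 81.02
  A: 0 + 1(81.02) = 81.02
  E: 491 (inert)
Total out = 1250 kmol; y_A = 81.02 / 1250 = 0.06482.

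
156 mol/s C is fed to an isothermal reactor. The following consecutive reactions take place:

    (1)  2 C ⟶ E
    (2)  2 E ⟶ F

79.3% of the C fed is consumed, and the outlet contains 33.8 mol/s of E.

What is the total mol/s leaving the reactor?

80.1 mol/s

Conversion of C: C consumed = 2ξ₁ = 0.793 × 156 → ξ₁ = 61.85 mol/s.
E balance: n_E = 0 + 1ξ₁ − 2ξ₂ = 33.8 → ξ₂ = (1·61.85 − 33.8)/2 = 14.03 mol/s.
Outlet amounts (n = n₀ + Σ ν·ξ):
  C: 156 − 2(61.85) = 32.29
  E: 0 + 1(61.85) − 2(14.03) = 33.8
  F: 0 + 1(14.03) = 14.03
Total out = 32.29 + 33.8 + 14.03 = 80.12 mol/s.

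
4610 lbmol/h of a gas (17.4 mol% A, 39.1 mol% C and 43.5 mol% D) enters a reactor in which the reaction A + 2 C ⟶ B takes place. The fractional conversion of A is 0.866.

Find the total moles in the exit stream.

3220 lbmol/h

A reacted = 0.866 × 802.1 = 694.7 lbmol/h; ν_A = −1, so ξ = 694.7/1 = 694.7 lbmol/h.
Outlet amounts (n = n₀ + ν ξ):
  A: 802.1 − 1(694.7) = 107.5
  C: 1803 − 2(694.7) = 413.2
  B: 0 + 1(694.7) = 694.7
  D: 2005 (inert)
Total out = 107.5 + 413.2 + 694.7 + 2005 = 3221 lbmol/h.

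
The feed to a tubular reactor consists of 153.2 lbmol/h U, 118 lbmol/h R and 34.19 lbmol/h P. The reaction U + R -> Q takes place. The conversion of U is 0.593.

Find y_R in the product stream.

0.127

U reacted = 0.593 × 153.2 = 90.85 lbmol/h; ν_U = −1, so ξ = 90.85/1 = 90.85 lbmol/h.
Outlet amounts (n = n₀ + ν ξ):
  U: 153.2 − 1(90.85) = 62.35
  R: 118 − 1(90.85) = 27.15
  Q: 0 + 1(90.85) = 90.85
  P: 34.19 (inert)
Total out = 214.5 lbmol/h; y_R = 27.15 / 214.5 = 0.1266.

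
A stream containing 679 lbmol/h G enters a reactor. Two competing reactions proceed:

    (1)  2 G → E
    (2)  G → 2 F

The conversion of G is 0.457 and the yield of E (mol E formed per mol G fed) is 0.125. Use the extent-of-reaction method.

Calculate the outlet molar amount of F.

281 lbmol/h

Yield of E: 1ξ₁ / 679 = 0.125 → ξ₁ = 84.88 lbmol/h.
Conversion of G: 2ξ₁ + 1ξ₂ = 0.457 × 679 = 310.3 → ξ₂ = 140.6 lbmol/h.
Outlet amounts (n = n₀ + Σ ν·ξ):
  G: 679 − 2(84.88) − 1(140.6) = 368.7
  E: 0 + 1(84.88) = 84.88
  F: 0 + 2(140.6) = 281.1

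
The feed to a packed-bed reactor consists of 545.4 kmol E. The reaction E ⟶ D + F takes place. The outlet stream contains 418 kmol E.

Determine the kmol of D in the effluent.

For E: n = n₀ − 1ξ → 418 = 545.4 − 1ξ, giving ξ = 127.4 kmol.
Outlet amounts (n = n₀ + ν ξ):
  E: 545.4 − 1(127.4) = 418
  D: 0 + 1(127.4) = 127.4
  F: 0 + 1(127.4) = 127.4

127 kmol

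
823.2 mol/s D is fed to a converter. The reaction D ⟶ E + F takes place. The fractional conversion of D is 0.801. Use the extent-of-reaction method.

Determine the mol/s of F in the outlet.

659 mol/s

D reacted = 0.801 × 823.2 = 659.4 mol/s; ν_D = −1, so ξ = 659.4/1 = 659.4 mol/s.
Outlet amounts (n = n₀ + ν ξ):
  D: 823.2 − 1(659.4) = 163.8
  E: 0 + 1(659.4) = 659.4
  F: 0 + 1(659.4) = 659.4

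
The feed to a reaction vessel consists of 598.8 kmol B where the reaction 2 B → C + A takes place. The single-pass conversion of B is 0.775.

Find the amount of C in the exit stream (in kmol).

232 kmol

B reacted = 0.775 × 598.8 = 464.1 kmol; ν_B = −2, so ξ = 464.1/2 = 232 kmol.
Outlet amounts (n = n₀ + ν ξ):
  B: 598.8 − 2(232) = 134.7
  C: 0 + 1(232) = 232
  A: 0 + 1(232) = 232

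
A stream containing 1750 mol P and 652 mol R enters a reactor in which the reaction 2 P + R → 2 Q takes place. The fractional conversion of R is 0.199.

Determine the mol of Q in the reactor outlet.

259 mol

R reacted = 0.199 × 652 = 129.7 mol; ν_R = −1, so ξ = 129.7/1 = 129.7 mol.
Outlet amounts (n = n₀ + ν ξ):
  P: 1750 − 2(129.7) = 1491
  R: 652 − 1(129.7) = 522.3
  Q: 0 + 2(129.7) = 259.5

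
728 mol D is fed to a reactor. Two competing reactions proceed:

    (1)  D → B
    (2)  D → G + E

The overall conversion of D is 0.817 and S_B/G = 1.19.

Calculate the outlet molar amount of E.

Conversion of D: D consumed = 0.817 × 728 = 594.8 mol = 1ξ₁ + 1ξ₂.
Selectivity: 1ξ₁ / (1ξ₂) = 1.19 → ξ₁ = 1.19 ξ₂.
Substitute: (1·1.19 + 1) ξ₂ = 594.8 → ξ₂ = 271.6 mol, ξ₁ = 323.2 mol.
Outlet amounts (n = n₀ + Σ ν·ξ):
  D: 728 − 1(323.2) − 1(271.6) = 133.2
  B: 0 + 1(323.2) = 323.2
  G: 0 + 1(271.6) = 271.6
  E: 0 + 1(271.6) = 271.6

272 mol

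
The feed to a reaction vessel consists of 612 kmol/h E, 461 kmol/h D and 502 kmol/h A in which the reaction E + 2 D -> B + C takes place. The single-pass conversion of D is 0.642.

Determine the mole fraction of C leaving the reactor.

D reacted = 0.642 × 461 = 296 kmol/h; ν_D = −2, so ξ = 296/2 = 148 kmol/h.
Outlet amounts (n = n₀ + ν ξ):
  E: 612 − 1(148) = 464
  D: 461 − 2(148) = 165
  B: 0 + 1(148) = 148
  C: 0 + 1(148) = 148
  A: 502 (inert)
Total out = 1427 kmol/h; y_C = 148 / 1427 = 0.1037.

0.104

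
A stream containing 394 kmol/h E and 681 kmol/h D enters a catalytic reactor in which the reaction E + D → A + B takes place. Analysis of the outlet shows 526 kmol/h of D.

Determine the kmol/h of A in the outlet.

For D: n = n₀ − 1ξ → 526 = 681 − 1ξ, giving ξ = 155 kmol/h.
Outlet amounts (n = n₀ + ν ξ):
  E: 394 − 1(155) = 239
  D: 681 − 1(155) = 526
  A: 0 + 1(155) = 155
  B: 0 + 1(155) = 155

155 kmol/h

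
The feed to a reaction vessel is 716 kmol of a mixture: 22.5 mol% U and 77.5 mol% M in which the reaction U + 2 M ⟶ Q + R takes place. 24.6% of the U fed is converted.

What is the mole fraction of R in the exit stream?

U reacted = 0.246 × 161.1 = 39.63 kmol; ν_U = −1, so ξ = 39.63/1 = 39.63 kmol.
Outlet amounts (n = n₀ + ν ξ):
  U: 161.1 − 1(39.63) = 121.5
  M: 554.9 − 2(39.63) = 475.6
  Q: 0 + 1(39.63) = 39.63
  R: 0 + 1(39.63) = 39.63
Total out = 676.4 kmol; y_R = 39.63 / 676.4 = 0.05859.

0.0586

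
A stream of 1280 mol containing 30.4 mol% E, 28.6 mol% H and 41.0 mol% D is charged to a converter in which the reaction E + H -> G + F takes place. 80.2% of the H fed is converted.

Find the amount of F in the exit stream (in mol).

H reacted = 0.802 × 366.1 = 293.6 mol; ν_H = −1, so ξ = 293.6/1 = 293.6 mol.
Outlet amounts (n = n₀ + ν ξ):
  E: 389.1 − 1(293.6) = 95.52
  H: 366.1 − 1(293.6) = 72.48
  G: 0 + 1(293.6) = 293.6
  F: 0 + 1(293.6) = 293.6
  D: 524.8 (inert)

294 mol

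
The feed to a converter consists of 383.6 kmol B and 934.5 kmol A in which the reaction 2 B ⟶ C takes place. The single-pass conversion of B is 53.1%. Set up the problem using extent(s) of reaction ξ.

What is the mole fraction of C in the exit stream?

B reacted = 0.531 × 383.6 = 203.7 kmol; ν_B = −2, so ξ = 203.7/2 = 101.8 kmol.
Outlet amounts (n = n₀ + ν ξ):
  B: 383.6 − 2(101.8) = 179.9
  C: 0 + 1(101.8) = 101.8
  A: 934.5 (inert)
Total out = 1216 kmol; y_C = 101.8 / 1216 = 0.08374.

0.0837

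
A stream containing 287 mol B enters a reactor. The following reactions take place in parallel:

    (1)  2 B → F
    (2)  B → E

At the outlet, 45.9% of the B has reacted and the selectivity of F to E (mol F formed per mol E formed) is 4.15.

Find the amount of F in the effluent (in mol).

Conversion of B: B consumed = 0.459 × 287 = 131.7 mol = 2ξ₁ + 1ξ₂.
Selectivity: 1ξ₁ / (1ξ₂) = 4.15 → ξ₁ = 4.15 ξ₂.
Substitute: (2·4.15 + 1) ξ₂ = 131.7 → ξ₂ = 14.16 mol, ξ₁ = 58.78 mol.
Outlet amounts (n = n₀ + Σ ν·ξ):
  B: 287 − 2(58.78) − 1(14.16) = 155.3
  F: 0 + 1(58.78) = 58.78
  E: 0 + 1(14.16) = 14.16

58.8 mol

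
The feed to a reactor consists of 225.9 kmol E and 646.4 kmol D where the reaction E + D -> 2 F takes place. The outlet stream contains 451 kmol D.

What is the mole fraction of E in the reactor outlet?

0.035

For D: n = n₀ − 1ξ → 451 = 646.4 − 1ξ, giving ξ = 195.4 kmol.
Outlet amounts (n = n₀ + ν ξ):
  E: 225.9 − 1(195.4) = 30.5
  D: 646.4 − 1(195.4) = 451
  F: 0 + 2(195.4) = 390.8
Total out = 872.3 kmol; y_E = 30.5 / 872.3 = 0.03497.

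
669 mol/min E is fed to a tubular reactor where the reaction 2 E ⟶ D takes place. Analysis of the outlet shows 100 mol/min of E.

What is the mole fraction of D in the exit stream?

0.74

For E: n = n₀ − 2ξ → 100 = 669 − 2ξ, giving ξ = 284.5 mol/min.
Outlet amounts (n = n₀ + ν ξ):
  E: 669 − 2(284.5) = 100
  D: 0 + 1(284.5) = 284.5
Total out = 384.5 mol/min; y_D = 284.5 / 384.5 = 0.7399.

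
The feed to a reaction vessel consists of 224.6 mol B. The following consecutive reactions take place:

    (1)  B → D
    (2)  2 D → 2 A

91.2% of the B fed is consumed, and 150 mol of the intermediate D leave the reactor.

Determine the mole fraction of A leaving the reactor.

0.244

Conversion of B: B consumed = 1ξ₁ = 0.912 × 224.6 → ξ₁ = 204.8 mol.
D balance: n_D = 0 + 1ξ₁ − 2ξ₂ = 150 → ξ₂ = (1·204.8 − 150)/2 = 27.42 mol.
Outlet amounts (n = n₀ + Σ ν·ξ):
  B: 224.6 − 1(204.8) = 19.76
  D: 0 + 1(204.8) − 2(27.42) = 150
  A: 0 + 2(27.42) = 54.84
Total out = 224.6 mol; y_A = 54.84 / 224.6 = 0.2441.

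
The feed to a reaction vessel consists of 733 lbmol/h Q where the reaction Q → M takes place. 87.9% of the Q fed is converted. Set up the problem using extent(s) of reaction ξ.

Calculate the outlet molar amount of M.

644 lbmol/h

Q reacted = 0.879 × 733 = 644.3 lbmol/h; ν_Q = −1, so ξ = 644.3/1 = 644.3 lbmol/h.
Outlet amounts (n = n₀ + ν ξ):
  Q: 733 − 1(644.3) = 88.69
  M: 0 + 1(644.3) = 644.3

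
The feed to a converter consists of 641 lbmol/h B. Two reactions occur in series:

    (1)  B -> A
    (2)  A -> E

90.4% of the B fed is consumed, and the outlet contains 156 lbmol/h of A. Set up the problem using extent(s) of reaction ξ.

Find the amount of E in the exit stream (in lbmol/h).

423 lbmol/h

Conversion of B: B consumed = 1ξ₁ = 0.904 × 641 → ξ₁ = 579.5 lbmol/h.
A balance: n_A = 0 + 1ξ₁ − 1ξ₂ = 156 → ξ₂ = (1·579.5 − 156)/1 = 423.5 lbmol/h.
Outlet amounts (n = n₀ + Σ ν·ξ):
  B: 641 − 1(579.5) = 61.54
  A: 0 + 1(579.5) − 1(423.5) = 156
  E: 0 + 1(423.5) = 423.5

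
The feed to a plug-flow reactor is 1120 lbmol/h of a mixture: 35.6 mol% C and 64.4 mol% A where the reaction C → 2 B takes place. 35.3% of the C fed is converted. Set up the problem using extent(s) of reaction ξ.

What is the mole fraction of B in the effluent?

0.223

C reacted = 0.353 × 398.7 = 140.7 lbmol/h; ν_C = −1, so ξ = 140.7/1 = 140.7 lbmol/h.
Outlet amounts (n = n₀ + ν ξ):
  C: 398.7 − 1(140.7) = 258
  B: 0 + 2(140.7) = 281.5
  A: 721.3 (inert)
Total out = 1261 lbmol/h; y_B = 281.5 / 1261 = 0.2233.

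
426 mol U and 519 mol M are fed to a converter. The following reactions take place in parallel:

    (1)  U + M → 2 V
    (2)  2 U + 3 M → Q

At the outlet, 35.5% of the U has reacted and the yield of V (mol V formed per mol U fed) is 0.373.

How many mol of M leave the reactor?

332 mol

Yield of V: 2ξ₁ / 426 = 0.373 → ξ₁ = 79.45 mol.
Conversion of U: 1ξ₁ + 2ξ₂ = 0.355 × 426 = 151.2 → ξ₂ = 35.89 mol.
Outlet amounts (n = n₀ + Σ ν·ξ):
  U: 426 − 1(79.45) − 2(35.89) = 274.8
  M: 519 − 1(79.45) − 3(35.89) = 331.9
  V: 0 + 2(79.45) = 158.9
  Q: 0 + 1(35.89) = 35.89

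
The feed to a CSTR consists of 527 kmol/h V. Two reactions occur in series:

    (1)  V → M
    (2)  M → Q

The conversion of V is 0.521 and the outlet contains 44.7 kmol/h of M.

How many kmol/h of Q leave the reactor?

Conversion of V: V consumed = 1ξ₁ = 0.521 × 527 → ξ₁ = 274.6 kmol/h.
M balance: n_M = 0 + 1ξ₁ − 1ξ₂ = 44.7 → ξ₂ = (1·274.6 − 44.7)/1 = 229.9 kmol/h.
Outlet amounts (n = n₀ + Σ ν·ξ):
  V: 527 − 1(274.6) = 252.4
  M: 0 + 1(274.6) − 1(229.9) = 44.7
  Q: 0 + 1(229.9) = 229.9

230 kmol/h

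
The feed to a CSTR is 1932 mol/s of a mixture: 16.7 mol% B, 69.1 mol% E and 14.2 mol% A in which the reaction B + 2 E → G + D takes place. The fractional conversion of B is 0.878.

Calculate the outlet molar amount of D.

283 mol/s

B reacted = 0.878 × 322.6 = 283.3 mol/s; ν_B = −1, so ξ = 283.3/1 = 283.3 mol/s.
Outlet amounts (n = n₀ + ν ξ):
  B: 322.6 − 1(283.3) = 39.36
  E: 1335 − 2(283.3) = 768.4
  G: 0 + 1(283.3) = 283.3
  D: 0 + 1(283.3) = 283.3
  A: 274.3 (inert)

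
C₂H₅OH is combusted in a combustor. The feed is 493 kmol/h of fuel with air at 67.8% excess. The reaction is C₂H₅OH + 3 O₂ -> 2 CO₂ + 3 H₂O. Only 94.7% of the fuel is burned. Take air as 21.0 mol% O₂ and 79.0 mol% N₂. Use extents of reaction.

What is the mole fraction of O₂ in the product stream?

Stoichiometric O₂ = 3 × 493 = 1479 kmol/h; O₂ fed = 1479 × 1.678 = 2482 kmol/h.
N₂ fed = 2482 × 79/21 = 9336 kmol/h.
Fuel reacted = 0.947 × 493 → ξ = 466.9 kmol/h.
Outlet (n = n₀ + ν ξ):
  C₂H₅OH: 493 − 1(466.9) = 26.13
  O₂: 2482 − 3(466.9) = 1081
  N₂: 9336 (inert)
  CO₂: 0 + 2(466.9) = 933.7
  H₂O: 0 + 3(466.9) = 1401
Total out = 12780 kmol/h; y_O₂ = 1081 / 12780 = 0.08461.

0.0846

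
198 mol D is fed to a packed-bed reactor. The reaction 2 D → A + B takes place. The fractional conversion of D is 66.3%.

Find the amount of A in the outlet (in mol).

D reacted = 0.663 × 198 = 131.3 mol; ν_D = −2, so ξ = 131.3/2 = 65.64 mol.
Outlet amounts (n = n₀ + ν ξ):
  D: 198 − 2(65.64) = 66.73
  A: 0 + 1(65.64) = 65.64
  B: 0 + 1(65.64) = 65.64

65.6 mol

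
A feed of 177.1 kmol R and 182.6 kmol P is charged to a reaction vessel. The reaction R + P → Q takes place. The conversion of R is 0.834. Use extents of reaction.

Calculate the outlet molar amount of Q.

148 kmol

R reacted = 0.834 × 177.1 = 147.7 kmol; ν_R = −1, so ξ = 147.7/1 = 147.7 kmol.
Outlet amounts (n = n₀ + ν ξ):
  R: 177.1 − 1(147.7) = 29.4
  P: 182.6 − 1(147.7) = 34.9
  Q: 0 + 1(147.7) = 147.7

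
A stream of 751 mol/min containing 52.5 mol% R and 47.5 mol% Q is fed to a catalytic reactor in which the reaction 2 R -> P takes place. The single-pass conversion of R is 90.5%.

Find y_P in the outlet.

0.312

R reacted = 0.905 × 394.3 = 356.8 mol/min; ν_R = −2, so ξ = 356.8/2 = 178.4 mol/min.
Outlet amounts (n = n₀ + ν ξ):
  R: 394.3 − 2(178.4) = 37.46
  P: 0 + 1(178.4) = 178.4
  Q: 356.7 (inert)
Total out = 572.6 mol/min; y_P = 178.4 / 572.6 = 0.3116.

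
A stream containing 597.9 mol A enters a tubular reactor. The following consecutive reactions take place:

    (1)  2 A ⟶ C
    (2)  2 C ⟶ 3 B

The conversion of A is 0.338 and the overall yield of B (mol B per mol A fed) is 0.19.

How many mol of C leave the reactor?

Conversion of A: A consumed = 2ξ₁ = 0.338 × 597.9 → ξ₁ = 101 mol.
Yield of B: 3ξ₂ / 597.9 = 0.19 → ξ₂ = 37.87 mol.
Outlet amounts (n = n₀ + Σ ν·ξ):
  A: 597.9 − 2(101) = 395.8
  C: 0 + 1(101) − 2(37.87) = 25.31
  B: 0 + 3(37.87) = 113.6

25.3 mol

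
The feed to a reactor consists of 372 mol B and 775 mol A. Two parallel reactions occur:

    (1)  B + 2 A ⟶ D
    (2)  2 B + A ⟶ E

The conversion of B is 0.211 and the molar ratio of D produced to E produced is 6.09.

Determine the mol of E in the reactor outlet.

Conversion of B: B consumed = 0.211 × 372 = 78.49 mol = 1ξ₁ + 2ξ₂.
Selectivity: 1ξ₁ / (1ξ₂) = 6.09 → ξ₁ = 6.09 ξ₂.
Substitute: (1·6.09 + 2) ξ₂ = 78.49 → ξ₂ = 9.702 mol, ξ₁ = 59.09 mol.
Outlet amounts (n = n₀ + Σ ν·ξ):
  B: 372 − 1(59.09) − 2(9.702) = 293.5
  A: 775 − 2(59.09) − 1(9.702) = 647.1
  D: 0 + 1(59.09) = 59.09
  E: 0 + 1(9.702) = 9.702

9.7 mol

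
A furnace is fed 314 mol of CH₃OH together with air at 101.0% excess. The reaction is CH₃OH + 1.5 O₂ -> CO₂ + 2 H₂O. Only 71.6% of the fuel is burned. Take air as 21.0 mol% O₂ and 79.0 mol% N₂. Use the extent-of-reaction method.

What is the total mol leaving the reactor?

Stoichiometric O₂ = 1.5 × 314 = 471 mol; O₂ fed = 471 × 2.010 = 946.7 mol.
N₂ fed = 946.7 × 79/21 = 3561 mol.
Fuel reacted = 0.716 × 314 → ξ = 224.8 mol.
Outlet (n = n₀ + ν ξ):
  CH₃OH: 314 − 1(224.8) = 89.18
  O₂: 946.7 − 1.5(224.8) = 609.5
  N₂: 3561 (inert)
  CO₂: 0 + 1(224.8) = 224.8
  H₂O: 0 + 2(224.8) = 449.6
Total out = 89.18 + 609.5 + 3561 + 224.8 + 449.6 = 4935 mol.

4930 mol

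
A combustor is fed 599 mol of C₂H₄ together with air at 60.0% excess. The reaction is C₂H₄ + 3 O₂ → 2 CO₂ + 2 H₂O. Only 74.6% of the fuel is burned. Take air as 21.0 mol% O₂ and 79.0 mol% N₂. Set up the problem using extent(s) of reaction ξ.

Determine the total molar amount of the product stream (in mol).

Stoichiometric O₂ = 3 × 599 = 1797 mol; O₂ fed = 1797 × 1.600 = 2875 mol.
N₂ fed = 2875 × 79/21 = 10820 mol.
Fuel reacted = 0.746 × 599 → ξ = 446.9 mol.
Outlet (n = n₀ + ν ξ):
  C₂H₄: 599 − 1(446.9) = 152.1
  O₂: 2875 − 3(446.9) = 1535
  N₂: 10820 (inert)
  CO₂: 0 + 2(446.9) = 893.7
  H₂O: 0 + 2(446.9) = 893.7
Total out = 152.1 + 1535 + 10820 + 893.7 + 893.7 = 14290 mol.

14300 mol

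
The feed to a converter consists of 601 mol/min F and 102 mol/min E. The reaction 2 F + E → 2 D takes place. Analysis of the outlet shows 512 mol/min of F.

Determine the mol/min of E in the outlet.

57.5 mol/min

For F: n = n₀ − 2ξ → 512 = 601 − 2ξ, giving ξ = 44.5 mol/min.
Outlet amounts (n = n₀ + ν ξ):
  F: 601 − 2(44.5) = 512
  E: 102 − 1(44.5) = 57.5
  D: 0 + 2(44.5) = 89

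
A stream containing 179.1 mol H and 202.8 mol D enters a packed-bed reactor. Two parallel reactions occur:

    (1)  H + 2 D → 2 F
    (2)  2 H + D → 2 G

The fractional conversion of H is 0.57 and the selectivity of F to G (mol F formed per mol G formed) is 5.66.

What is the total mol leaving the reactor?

293 mol

Conversion of H: H consumed = 0.57 × 179.1 = 102.1 mol = 1ξ₁ + 2ξ₂.
Selectivity: 2ξ₁ / (2ξ₂) = 5.66 → ξ₁ = 5.66 ξ₂.
Substitute: (1·5.66 + 2) ξ₂ = 102.1 → ξ₂ = 13.33 mol, ξ₁ = 75.43 mol.
Outlet amounts (n = n₀ + Σ ν·ξ):
  H: 179.1 − 1(75.43) − 2(13.33) = 77.01
  D: 202.8 − 2(75.43) − 1(13.33) = 38.61
  F: 0 + 2(75.43) = 150.9
  G: 0 + 2(13.33) = 26.65
Total out = 77.01 + 38.61 + 150.9 + 26.65 = 293.1 mol.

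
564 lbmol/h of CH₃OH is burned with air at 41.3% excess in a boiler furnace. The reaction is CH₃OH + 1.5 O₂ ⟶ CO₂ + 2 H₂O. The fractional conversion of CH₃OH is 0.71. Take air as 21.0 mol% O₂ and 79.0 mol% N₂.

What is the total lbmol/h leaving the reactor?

Stoichiometric O₂ = 1.5 × 564 = 846 lbmol/h; O₂ fed = 846 × 1.413 = 1195 lbmol/h.
N₂ fed = 1195 × 79/21 = 4497 lbmol/h.
Fuel reacted = 0.71 × 564 → ξ = 400.4 lbmol/h.
Outlet (n = n₀ + ν ξ):
  CH₃OH: 564 − 1(400.4) = 163.6
  O₂: 1195 − 1.5(400.4) = 594.7
  N₂: 4497 (inert)
  CO₂: 0 + 1(400.4) = 400.4
  H₂O: 0 + 2(400.4) = 800.9
Total out = 163.6 + 594.7 + 4497 + 400.4 + 800.9 = 6457 lbmol/h.

6460 lbmol/h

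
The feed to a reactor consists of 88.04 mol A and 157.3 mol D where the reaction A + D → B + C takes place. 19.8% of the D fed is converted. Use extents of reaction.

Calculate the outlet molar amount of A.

56.9 mol

D reacted = 0.198 × 157.3 = 31.15 mol; ν_D = −1, so ξ = 31.15/1 = 31.15 mol.
Outlet amounts (n = n₀ + ν ξ):
  A: 88.04 − 1(31.15) = 56.89
  D: 157.3 − 1(31.15) = 126.2
  B: 0 + 1(31.15) = 31.15
  C: 0 + 1(31.15) = 31.15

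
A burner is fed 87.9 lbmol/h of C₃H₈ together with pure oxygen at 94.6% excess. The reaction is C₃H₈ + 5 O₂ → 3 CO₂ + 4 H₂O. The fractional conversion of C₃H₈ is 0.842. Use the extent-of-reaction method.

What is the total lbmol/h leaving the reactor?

1020 lbmol/h

Stoichiometric O₂ = 5 × 87.9 = 439.5 lbmol/h; O₂ fed = 439.5 × 1.946 = 855.3 lbmol/h.
Fuel reacted = 0.842 × 87.9 → ξ = 74.01 lbmol/h.
Outlet (n = n₀ + ν ξ):
  C₃H₈: 87.9 − 1(74.01) = 13.89
  O₂: 855.3 − 5(74.01) = 485.2
  CO₂: 0 + 3(74.01) = 222
  H₂O: 0 + 4(74.01) = 296
Total out = 13.89 + 485.2 + 222 + 296 = 1017 lbmol/h.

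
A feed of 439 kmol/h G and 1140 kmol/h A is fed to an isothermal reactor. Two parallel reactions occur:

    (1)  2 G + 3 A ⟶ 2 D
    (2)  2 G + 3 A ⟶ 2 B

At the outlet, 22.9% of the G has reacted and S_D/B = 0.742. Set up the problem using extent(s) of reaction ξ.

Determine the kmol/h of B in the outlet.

Conversion of G: G consumed = 0.229 × 439 = 100.5 kmol/h = 2ξ₁ + 2ξ₂.
Selectivity: 2ξ₁ / (2ξ₂) = 0.742 → ξ₁ = 0.742 ξ₂.
Substitute: (2·0.742 + 2) ξ₂ = 100.5 → ξ₂ = 28.86 kmol/h, ξ₁ = 21.41 kmol/h.
Outlet amounts (n = n₀ + Σ ν·ξ):
  G: 439 − 2(21.41) − 2(28.86) = 338.5
  A: 1140 − 3(21.41) − 3(28.86) = 989.2
  D: 0 + 2(21.41) = 42.82
  B: 0 + 2(28.86) = 57.71

57.7 kmol/h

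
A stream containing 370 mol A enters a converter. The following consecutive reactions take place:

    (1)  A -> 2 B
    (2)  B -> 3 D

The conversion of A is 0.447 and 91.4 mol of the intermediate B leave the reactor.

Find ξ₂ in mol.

Conversion of A: A consumed = 1ξ₁ = 0.447 × 370 → ξ₁ = 165.4 mol.
B balance: n_B = 0 + 2ξ₁ − 1ξ₂ = 91.4 → ξ₂ = (2·165.4 − 91.4)/1 = 239.4 mol.
Outlet amounts (n = n₀ + Σ ν·ξ):
  A: 370 − 1(165.4) = 204.6
  B: 0 + 2(165.4) − 1(239.4) = 91.4
  D: 0 + 3(239.4) = 718.1

ξ₂ = 239 mol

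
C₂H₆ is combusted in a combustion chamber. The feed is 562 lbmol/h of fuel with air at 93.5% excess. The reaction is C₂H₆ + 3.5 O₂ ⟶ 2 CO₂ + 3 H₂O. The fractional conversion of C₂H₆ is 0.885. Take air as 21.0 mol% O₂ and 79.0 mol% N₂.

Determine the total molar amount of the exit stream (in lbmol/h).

18900 lbmol/h

Stoichiometric O₂ = 3.5 × 562 = 1967 lbmol/h; O₂ fed = 1967 × 1.935 = 3806 lbmol/h.
N₂ fed = 3806 × 79/21 = 14320 lbmol/h.
Fuel reacted = 0.885 × 562 → ξ = 497.4 lbmol/h.
Outlet (n = n₀ + ν ξ):
  C₂H₆: 562 − 1(497.4) = 64.63
  O₂: 3806 − 3.5(497.4) = 2065
  N₂: 14320 (inert)
  CO₂: 0 + 2(497.4) = 994.7
  H₂O: 0 + 3(497.4) = 1492
Total out = 64.63 + 2065 + 14320 + 994.7 + 1492 = 18940 lbmol/h.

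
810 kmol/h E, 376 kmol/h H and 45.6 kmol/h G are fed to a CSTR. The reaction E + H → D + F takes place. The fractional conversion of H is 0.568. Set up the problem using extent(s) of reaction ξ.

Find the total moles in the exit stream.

1230 kmol/h

H reacted = 0.568 × 376 = 213.6 kmol/h; ν_H = −1, so ξ = 213.6/1 = 213.6 kmol/h.
Outlet amounts (n = n₀ + ν ξ):
  E: 810 − 1(213.6) = 596.4
  H: 376 − 1(213.6) = 162.4
  D: 0 + 1(213.6) = 213.6
  F: 0 + 1(213.6) = 213.6
  G: 45.6 (inert)
Total out = 596.4 + 162.4 + 213.6 + 213.6 + 45.6 = 1232 kmol/h.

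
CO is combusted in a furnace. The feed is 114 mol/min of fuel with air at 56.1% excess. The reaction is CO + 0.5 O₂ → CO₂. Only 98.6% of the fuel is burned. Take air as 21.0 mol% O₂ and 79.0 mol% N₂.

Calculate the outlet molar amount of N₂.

335 mol/min

Stoichiometric O₂ = 0.5 × 114 = 57 mol/min; O₂ fed = 57 × 1.561 = 88.98 mol/min.
N₂ fed = 88.98 × 79/21 = 334.7 mol/min.
Fuel reacted = 0.986 × 114 → ξ = 112.4 mol/min.
Outlet (n = n₀ + ν ξ):
  CO: 114 − 1(112.4) = 1.596
  O₂: 88.98 − 0.5(112.4) = 32.78
  N₂: 334.7 (inert)
  CO₂: 0 + 1(112.4) = 112.4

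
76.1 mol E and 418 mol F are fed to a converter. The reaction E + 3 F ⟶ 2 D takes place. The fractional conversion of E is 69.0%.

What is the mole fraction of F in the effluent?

E reacted = 0.69 × 76.1 = 52.51 mol; ν_E = −1, so ξ = 52.51/1 = 52.51 mol.
Outlet amounts (n = n₀ + ν ξ):
  E: 76.1 − 1(52.51) = 23.59
  F: 418 − 3(52.51) = 260.5
  D: 0 + 2(52.51) = 105
Total out = 389.1 mol; y_F = 260.5 / 389.1 = 0.6695.

0.669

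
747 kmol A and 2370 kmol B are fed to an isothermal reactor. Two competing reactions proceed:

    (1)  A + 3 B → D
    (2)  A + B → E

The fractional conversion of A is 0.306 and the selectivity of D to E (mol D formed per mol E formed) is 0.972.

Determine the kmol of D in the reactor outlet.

Conversion of A: A consumed = 0.306 × 747 = 228.6 kmol = 1ξ₁ + 1ξ₂.
Selectivity: 1ξ₁ / (1ξ₂) = 0.972 → ξ₁ = 0.972 ξ₂.
Substitute: (1·0.972 + 1) ξ₂ = 228.6 → ξ₂ = 115.9 kmol, ξ₁ = 112.7 kmol.
Outlet amounts (n = n₀ + Σ ν·ξ):
  A: 747 − 1(112.7) − 1(115.9) = 518.4
  B: 2370 − 3(112.7) − 1(115.9) = 1916
  D: 0 + 1(112.7) = 112.7
  E: 0 + 1(115.9) = 115.9

113 kmol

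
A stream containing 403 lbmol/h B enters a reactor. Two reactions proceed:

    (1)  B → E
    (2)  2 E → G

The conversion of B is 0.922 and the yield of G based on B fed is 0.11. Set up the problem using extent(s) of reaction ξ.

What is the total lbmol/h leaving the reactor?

359 lbmol/h

Conversion of B: B consumed = 1ξ₁ = 0.922 × 403 → ξ₁ = 371.6 lbmol/h.
Yield of G: 1ξ₂ / 403 = 0.11 → ξ₂ = 44.33 lbmol/h.
Outlet amounts (n = n₀ + Σ ν·ξ):
  B: 403 − 1(371.6) = 31.43
  E: 0 + 1(371.6) − 2(44.33) = 282.9
  G: 0 + 1(44.33) = 44.33
Total out = 31.43 + 282.9 + 44.33 = 358.7 lbmol/h.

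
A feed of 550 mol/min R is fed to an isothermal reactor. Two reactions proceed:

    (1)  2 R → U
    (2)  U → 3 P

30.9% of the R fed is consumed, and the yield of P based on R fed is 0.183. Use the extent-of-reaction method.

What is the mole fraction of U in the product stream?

Conversion of R: R consumed = 2ξ₁ = 0.309 × 550 → ξ₁ = 84.97 mol/min.
Yield of P: 3ξ₂ / 550 = 0.183 → ξ₂ = 33.55 mol/min.
Outlet amounts (n = n₀ + Σ ν·ξ):
  R: 550 − 2(84.97) = 380.1
  U: 0 + 1(84.97) − 1(33.55) = 51.42
  P: 0 + 3(33.55) = 100.6
Total out = 532.1 mol/min; y_U = 51.42 / 532.1 = 0.09664.

0.0966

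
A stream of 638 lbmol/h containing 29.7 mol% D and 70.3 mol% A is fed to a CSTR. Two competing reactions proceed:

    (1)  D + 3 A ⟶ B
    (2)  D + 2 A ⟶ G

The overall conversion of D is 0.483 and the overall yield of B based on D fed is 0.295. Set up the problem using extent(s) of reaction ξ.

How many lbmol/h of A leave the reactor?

210 lbmol/h

Yield of B: 1ξ₁ / 189.5 = 0.295 → ξ₁ = 55.9 lbmol/h.
Conversion of D: 1ξ₁ + 1ξ₂ = 0.483 × 189.5 = 91.52 → ξ₂ = 35.62 lbmol/h.
Outlet amounts (n = n₀ + Σ ν·ξ):
  D: 189.5 − 1(55.9) − 1(35.62) = 97.96
  A: 448.5 − 3(55.9) − 2(35.62) = 209.6
  B: 0 + 1(55.9) = 55.9
  G: 0 + 1(35.62) = 35.62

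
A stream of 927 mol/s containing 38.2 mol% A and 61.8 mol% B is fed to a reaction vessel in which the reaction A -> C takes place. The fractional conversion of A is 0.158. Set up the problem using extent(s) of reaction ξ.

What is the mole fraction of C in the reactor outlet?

A reacted = 0.158 × 354.1 = 55.95 mol/s; ν_A = −1, so ξ = 55.95/1 = 55.95 mol/s.
Outlet amounts (n = n₀ + ν ξ):
  A: 354.1 − 1(55.95) = 298.2
  C: 0 + 1(55.95) = 55.95
  B: 572.9 (inert)
Total out = 927 mol/s; y_C = 55.95 / 927 = 0.06036.

0.0604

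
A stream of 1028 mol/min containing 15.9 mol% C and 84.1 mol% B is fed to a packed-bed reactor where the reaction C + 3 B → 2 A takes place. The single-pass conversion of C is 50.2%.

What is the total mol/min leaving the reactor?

864 mol/min

C reacted = 0.502 × 163.5 = 82.05 mol/min; ν_C = −1, so ξ = 82.05/1 = 82.05 mol/min.
Outlet amounts (n = n₀ + ν ξ):
  C: 163.5 − 1(82.05) = 81.4
  B: 864.5 − 3(82.05) = 618.4
  A: 0 + 2(82.05) = 164.1
Total out = 81.4 + 618.4 + 164.1 = 863.9 mol/min.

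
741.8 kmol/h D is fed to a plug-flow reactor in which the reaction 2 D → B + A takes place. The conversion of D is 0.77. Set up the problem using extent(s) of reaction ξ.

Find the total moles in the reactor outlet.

742 kmol/h

D reacted = 0.77 × 741.8 = 571.2 kmol/h; ν_D = −2, so ξ = 571.2/2 = 285.6 kmol/h.
Outlet amounts (n = n₀ + ν ξ):
  D: 741.8 − 2(285.6) = 170.6
  B: 0 + 1(285.6) = 285.6
  A: 0 + 1(285.6) = 285.6
Total out = 170.6 + 285.6 + 285.6 = 741.8 kmol/h.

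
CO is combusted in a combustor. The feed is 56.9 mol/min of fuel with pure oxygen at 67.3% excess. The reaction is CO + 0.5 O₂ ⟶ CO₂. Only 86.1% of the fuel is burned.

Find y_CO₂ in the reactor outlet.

0.612

Stoichiometric O₂ = 0.5 × 56.9 = 28.45 mol/min; O₂ fed = 28.45 × 1.673 = 47.6 mol/min.
Fuel reacted = 0.861 × 56.9 → ξ = 48.99 mol/min.
Outlet (n = n₀ + ν ξ):
  CO: 56.9 − 1(48.99) = 7.909
  O₂: 47.6 − 0.5(48.99) = 23.1
  CO₂: 0 + 1(48.99) = 48.99
Total out = 80 mol/min; y_CO₂ = 48.99 / 80 = 0.6124.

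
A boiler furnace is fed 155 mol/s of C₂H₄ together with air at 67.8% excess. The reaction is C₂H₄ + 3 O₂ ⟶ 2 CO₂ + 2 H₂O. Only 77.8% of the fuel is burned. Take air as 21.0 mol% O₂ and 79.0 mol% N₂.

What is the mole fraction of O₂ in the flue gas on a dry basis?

Stoichiometric O₂ = 3 × 155 = 465 mol/s; O₂ fed = 465 × 1.678 = 780.3 mol/s.
N₂ fed = 780.3 × 79/21 = 2935 mol/s.
Fuel reacted = 0.778 × 155 → ξ = 120.6 mol/s.
Outlet (n = n₀ + ν ξ):
  C₂H₄: 155 − 1(120.6) = 34.41
  O₂: 780.3 − 3(120.6) = 418.5
  N₂: 2935 (inert)
  CO₂: 0 + 2(120.6) = 241.2
  H₂O: 0 + 2(120.6) = 241.2
Dry total = 3629 mol/s; y_O₂ (dry) = 418.5 / 3629 = 0.1153.

0.115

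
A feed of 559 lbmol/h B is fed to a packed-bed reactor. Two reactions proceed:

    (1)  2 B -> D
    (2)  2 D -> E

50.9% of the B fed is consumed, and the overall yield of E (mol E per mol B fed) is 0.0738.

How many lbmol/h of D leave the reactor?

Conversion of B: B consumed = 2ξ₁ = 0.509 × 559 → ξ₁ = 142.3 lbmol/h.
Yield of E: 1ξ₂ / 559 = 0.0738 → ξ₂ = 41.25 lbmol/h.
Outlet amounts (n = n₀ + Σ ν·ξ):
  B: 559 − 2(142.3) = 274.5
  D: 0 + 1(142.3) − 2(41.25) = 59.76
  E: 0 + 1(41.25) = 41.25

59.8 lbmol/h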